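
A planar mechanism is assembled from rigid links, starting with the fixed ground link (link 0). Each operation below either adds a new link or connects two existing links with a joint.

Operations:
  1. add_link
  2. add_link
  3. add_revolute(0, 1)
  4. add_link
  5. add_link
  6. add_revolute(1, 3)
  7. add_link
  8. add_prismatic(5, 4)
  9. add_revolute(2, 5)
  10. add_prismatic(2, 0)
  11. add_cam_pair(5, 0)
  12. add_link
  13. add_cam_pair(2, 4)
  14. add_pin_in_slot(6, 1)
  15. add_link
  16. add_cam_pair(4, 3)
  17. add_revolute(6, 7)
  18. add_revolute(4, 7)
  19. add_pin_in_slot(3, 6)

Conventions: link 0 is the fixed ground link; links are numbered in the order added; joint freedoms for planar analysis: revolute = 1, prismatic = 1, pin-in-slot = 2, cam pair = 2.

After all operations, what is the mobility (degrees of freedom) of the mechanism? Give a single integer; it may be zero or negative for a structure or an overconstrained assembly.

ground; <1,0,0>
#1 <2,0,0>
#2 <3,0,0>
R:0↔1 J1 <3,1,0>
#3 <4,1,0>
#4 <5,1,0>
R:1↔3 J1 <5,2,0>
#5 <6,2,0>
P:5↔4 J1 <6,3,0>
R:2↔5 J1 <6,4,0>
P:2↔0 J1 <6,5,0>
C:5↔0 J2 <6,5,1>
#6 <7,5,1>
C:2↔4 J2 <7,5,2>
PS:6↔1 J2 <7,5,3>
#7 <8,5,3>
C:4↔3 J2 <8,5,4>
R:6↔7 J1 <8,6,4>
R:4↔7 J1 <8,7,4>
PS:3↔6 J2 <8,7,5>
3×7 − 2×7 − 1×5 = 2

M = 2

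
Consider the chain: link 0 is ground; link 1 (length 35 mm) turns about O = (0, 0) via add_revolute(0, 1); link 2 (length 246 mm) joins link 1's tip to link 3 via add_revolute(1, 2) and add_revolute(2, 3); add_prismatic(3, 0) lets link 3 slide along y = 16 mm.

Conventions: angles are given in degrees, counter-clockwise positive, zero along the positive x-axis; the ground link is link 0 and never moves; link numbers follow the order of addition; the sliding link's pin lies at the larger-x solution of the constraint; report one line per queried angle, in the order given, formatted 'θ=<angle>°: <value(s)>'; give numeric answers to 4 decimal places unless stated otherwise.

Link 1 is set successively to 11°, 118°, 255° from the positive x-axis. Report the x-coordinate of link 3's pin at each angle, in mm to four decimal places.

geometry: r = 35 mm, L = 246 mm, e = 16 mm
θ=11°: crank pin P = (r cos θ, r sin θ) = (34.356951, 6.678315)
θ=11°: h = r sin θ − e = 6.678315 − 16 = -9.321685
θ=11°: x = r cos θ + √(L² − h²) = 34.356951 + 245.823323 = 280.180275
θ=118°: crank pin P = (r cos θ, r sin θ) = (-16.431505, 30.903166)
θ=118°: h = r sin θ − e = 30.903166 − 16 = 14.903166
θ=118°: x = r cos θ + √(L² − h²) = -16.431505 + 245.548153 = 229.116649
θ=255°: crank pin P = (r cos θ, r sin θ) = (-9.058667, -33.807404)
θ=255°: h = r sin θ − e = -33.807404 − 16 = -49.807404
θ=255°: x = r cos θ + √(L² − h²) = -9.058667 + 240.905007 = 231.846341

θ=11°: 280.1803
θ=118°: 229.1166
θ=255°: 231.8463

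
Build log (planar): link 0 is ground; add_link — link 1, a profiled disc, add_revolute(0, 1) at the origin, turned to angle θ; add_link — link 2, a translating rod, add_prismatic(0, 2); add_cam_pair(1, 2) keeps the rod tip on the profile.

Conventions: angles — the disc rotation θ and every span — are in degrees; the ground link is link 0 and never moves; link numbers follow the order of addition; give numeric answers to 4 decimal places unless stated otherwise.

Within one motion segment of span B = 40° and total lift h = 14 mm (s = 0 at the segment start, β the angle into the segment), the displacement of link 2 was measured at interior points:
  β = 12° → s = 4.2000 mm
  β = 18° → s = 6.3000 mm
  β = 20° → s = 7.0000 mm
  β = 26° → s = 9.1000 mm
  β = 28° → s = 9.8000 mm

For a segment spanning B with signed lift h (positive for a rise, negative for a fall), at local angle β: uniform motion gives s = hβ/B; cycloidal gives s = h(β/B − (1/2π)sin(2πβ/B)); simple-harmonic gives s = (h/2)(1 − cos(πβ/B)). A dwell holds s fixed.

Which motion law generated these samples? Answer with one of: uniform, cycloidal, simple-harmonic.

candidates at β/B = r: uniform s = h·r (linear in β); cycloidal s = h·(r − sin(2πr)/(2π)); simple-harmonic s = (h/2)(1 − cos(πr))
β=12°: printed 4.2000 | uniform 4.2000, cycloidal 2.0809, simple-harmonic 2.8855
β=18°: printed 6.3000 | uniform 6.3000, cycloidal 5.6115, simple-harmonic 5.9050
β=20°: printed 7.0000 | uniform 7.0000, cycloidal 7.0000, simple-harmonic 7.0000
β=26°: printed 9.1000 | uniform 9.1000, cycloidal 10.9026, simple-harmonic 10.1779
β=28°: printed 9.8000 | uniform 9.8000, cycloidal 11.9191, simple-harmonic 11.1145
only one law matches every sample → uniform

uniform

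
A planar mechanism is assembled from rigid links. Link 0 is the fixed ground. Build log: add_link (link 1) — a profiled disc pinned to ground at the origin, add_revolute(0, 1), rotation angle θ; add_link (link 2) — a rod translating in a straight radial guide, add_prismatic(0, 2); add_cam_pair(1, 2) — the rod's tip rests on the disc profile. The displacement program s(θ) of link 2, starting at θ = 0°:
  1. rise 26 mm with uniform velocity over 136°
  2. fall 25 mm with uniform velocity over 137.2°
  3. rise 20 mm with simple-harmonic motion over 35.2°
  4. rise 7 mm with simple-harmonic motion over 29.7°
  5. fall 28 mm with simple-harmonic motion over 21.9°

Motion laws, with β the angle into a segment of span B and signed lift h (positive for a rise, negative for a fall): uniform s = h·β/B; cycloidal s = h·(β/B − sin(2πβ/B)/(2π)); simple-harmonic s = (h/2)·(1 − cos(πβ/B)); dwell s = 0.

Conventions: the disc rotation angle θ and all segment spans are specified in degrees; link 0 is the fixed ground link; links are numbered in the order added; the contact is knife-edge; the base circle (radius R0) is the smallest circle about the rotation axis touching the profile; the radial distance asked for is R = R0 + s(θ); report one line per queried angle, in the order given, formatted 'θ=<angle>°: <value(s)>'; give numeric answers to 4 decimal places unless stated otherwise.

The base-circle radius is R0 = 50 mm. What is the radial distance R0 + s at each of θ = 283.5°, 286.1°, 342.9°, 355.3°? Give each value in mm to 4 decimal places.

seg 1 [0°–136°] uniform, h=26: full span → s += 26 → s = 26.0000
seg 2 [136°–273.2°] uniform, h=-25: full span → s += -25 → s = 1.0000
seg 3 [273.2°–308.4°] simple-harmonic, h=20: θ=283.5° here. β=10.3, B=35.2. 20/2·(1 − cos(π·0.2926)) = 3.9360 → s = 4.9360
seg 3 [273.2°–308.4°] simple-harmonic, h=20: θ=286.1° here. β=12.9, B=35.2. 20/2·(1 − cos(π·0.3665)) = 5.9272 → s = 6.9272
seg 3 [273.2°–308.4°] simple-harmonic, h=20: full span → s += 20 → s = 21.0000
seg 4 [308.4°–338.1°] simple-harmonic, h=7: full span → s += 7 → s = 28.0000
seg 5 [338.1°–360°] simple-harmonic, h=-28: θ=342.9° here. β=4.8, B=21.9. -28/2·(1 − cos(π·0.2192)) = -3.1898 → s = 24.8102
seg 5 [338.1°–360°] simple-harmonic, h=-28: θ=355.3° here. β=17.2, B=21.9. -28/2·(1 − cos(π·0.7854)) = -24.9367 → s = 3.0633
θ=283.5°: R = R0 + s = 50 + 4.9360 = 54.9360
θ=286.1°: R = R0 + s = 50 + 6.9272 = 56.9272
θ=342.9°: R = R0 + s = 50 + 24.8102 = 74.8102
θ=355.3°: R = R0 + s = 50 + 3.0633 = 53.0633

θ=283.5°: 54.9360
θ=286.1°: 56.9272
θ=342.9°: 74.8102
θ=355.3°: 53.0633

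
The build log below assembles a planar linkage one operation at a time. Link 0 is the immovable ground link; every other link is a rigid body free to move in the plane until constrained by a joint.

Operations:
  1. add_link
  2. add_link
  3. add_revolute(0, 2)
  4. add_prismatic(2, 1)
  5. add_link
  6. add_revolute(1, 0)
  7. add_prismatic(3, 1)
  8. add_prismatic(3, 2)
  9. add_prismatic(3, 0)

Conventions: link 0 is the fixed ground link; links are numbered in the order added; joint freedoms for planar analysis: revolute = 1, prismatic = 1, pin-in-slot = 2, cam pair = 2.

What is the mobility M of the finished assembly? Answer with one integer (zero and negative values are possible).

L=1 J1=0 J2=0
add link → L=2 J1=0 J2=0
add link → L=3 J1=0 J2=0
R@0,2 dof=1 J1 → L=3 J1=1 J2=0
P@2,1 dof=1 J1 → L=3 J1=2 J2=0
add link → L=4 J1=2 J2=0
R@1,0 dof=1 J1 → L=4 J1=3 J2=0
P@3,1 dof=1 J1 → L=4 J1=4 J2=0
P@3,2 dof=1 J1 → L=4 J1=5 J2=0
P@3,0 dof=1 J1 → L=4 J1=6 J2=0
M=3(L−1)−2J1−J2=3·3−2·6−0=-3

M = -3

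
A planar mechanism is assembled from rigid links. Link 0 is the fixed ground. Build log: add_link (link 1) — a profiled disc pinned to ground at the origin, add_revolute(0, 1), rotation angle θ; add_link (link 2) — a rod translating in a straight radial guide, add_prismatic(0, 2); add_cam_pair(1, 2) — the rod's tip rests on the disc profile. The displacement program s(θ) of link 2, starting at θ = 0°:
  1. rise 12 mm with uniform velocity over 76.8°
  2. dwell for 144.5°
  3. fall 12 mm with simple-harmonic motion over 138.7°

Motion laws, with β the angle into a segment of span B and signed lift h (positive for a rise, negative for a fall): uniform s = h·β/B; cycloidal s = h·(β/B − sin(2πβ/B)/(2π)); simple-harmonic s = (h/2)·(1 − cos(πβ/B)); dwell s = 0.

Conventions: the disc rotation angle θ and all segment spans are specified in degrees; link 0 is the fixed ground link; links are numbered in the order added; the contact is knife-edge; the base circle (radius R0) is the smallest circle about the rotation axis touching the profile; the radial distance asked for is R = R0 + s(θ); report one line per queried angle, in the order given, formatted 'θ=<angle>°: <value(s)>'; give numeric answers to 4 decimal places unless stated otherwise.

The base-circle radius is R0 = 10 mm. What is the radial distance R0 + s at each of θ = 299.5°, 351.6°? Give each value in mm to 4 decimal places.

seg 1 [0°–76.8°] uniform, h=12: full span → s += 12 → s = 12.0000
seg 2 [76.8°–221.3°] dwell: s stays 12.0000
seg 3 [221.3°–360°] simple-harmonic, h=-12: θ=299.5° here. β=78.2, B=138.7. -12/2·(1 − cos(π·0.5638)) = -7.1947 → s = 4.8053
seg 3 [221.3°–360°] simple-harmonic, h=-12: θ=351.6° here. β=130.3, B=138.7. -12/2·(1 − cos(π·0.9394)) = -11.8917 → s = 0.1083
θ=299.5°: R = R0 + s = 10 + 4.8053 = 14.8053
θ=351.6°: R = R0 + s = 10 + 0.1083 = 10.1083

θ=299.5°: 14.8053
θ=351.6°: 10.1083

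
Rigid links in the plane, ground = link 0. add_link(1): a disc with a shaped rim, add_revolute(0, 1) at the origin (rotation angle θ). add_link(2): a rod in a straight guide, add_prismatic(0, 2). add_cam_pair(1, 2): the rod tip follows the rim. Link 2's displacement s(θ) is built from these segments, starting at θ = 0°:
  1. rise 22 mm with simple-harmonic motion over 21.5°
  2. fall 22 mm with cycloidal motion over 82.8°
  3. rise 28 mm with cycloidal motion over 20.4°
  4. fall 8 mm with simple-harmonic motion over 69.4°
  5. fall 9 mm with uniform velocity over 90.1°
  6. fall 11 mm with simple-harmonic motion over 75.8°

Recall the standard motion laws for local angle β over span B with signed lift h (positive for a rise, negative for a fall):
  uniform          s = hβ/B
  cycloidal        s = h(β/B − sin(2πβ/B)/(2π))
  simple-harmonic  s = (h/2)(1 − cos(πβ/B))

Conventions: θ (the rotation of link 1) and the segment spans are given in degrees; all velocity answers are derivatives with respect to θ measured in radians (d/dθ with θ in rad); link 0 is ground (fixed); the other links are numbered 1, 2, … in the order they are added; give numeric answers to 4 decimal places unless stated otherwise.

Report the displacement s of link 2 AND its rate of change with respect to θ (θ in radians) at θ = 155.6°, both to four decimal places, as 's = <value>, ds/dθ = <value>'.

segment 1 (0° to 21.5°, simple-harmonic, h = 22) is passed completely: s = 0.0000 + (22) = 22.0000
segment 2 (21.5° to 104.3°, cycloidal, h = -22) is passed completely: s = 22.0000 + (-22) = 0.0000
segment 3 (104.3° to 124.7°, cycloidal, h = 28) is passed completely: s = 0.0000 + (28) = 28.0000
θ = 155.6° falls in segment 4 (124.7° to 194.1°, simple-harmonic, h = -8): β = 155.6 − 124.7 = 30.9°, B = 69.4°; Δs = -8/2·(1 − cos(π·0.4452)) = -3.3153; s = 28.0000 − 3.3153 = 24.6847
velocity in seg [124.7°–194.1°] (simple-harmonic), θ in radians: β = 30.9° = 0.5393 rad, B = 69.4° = 1.2113 rad; ds/dθ = (πh/(2B)) sin(πβ/B) = (π·(-8)/(2·1.2113)) sin(π·0.4452) = -10.221524 mm/rad

s = 24.6847, ds/dθ = -10.2215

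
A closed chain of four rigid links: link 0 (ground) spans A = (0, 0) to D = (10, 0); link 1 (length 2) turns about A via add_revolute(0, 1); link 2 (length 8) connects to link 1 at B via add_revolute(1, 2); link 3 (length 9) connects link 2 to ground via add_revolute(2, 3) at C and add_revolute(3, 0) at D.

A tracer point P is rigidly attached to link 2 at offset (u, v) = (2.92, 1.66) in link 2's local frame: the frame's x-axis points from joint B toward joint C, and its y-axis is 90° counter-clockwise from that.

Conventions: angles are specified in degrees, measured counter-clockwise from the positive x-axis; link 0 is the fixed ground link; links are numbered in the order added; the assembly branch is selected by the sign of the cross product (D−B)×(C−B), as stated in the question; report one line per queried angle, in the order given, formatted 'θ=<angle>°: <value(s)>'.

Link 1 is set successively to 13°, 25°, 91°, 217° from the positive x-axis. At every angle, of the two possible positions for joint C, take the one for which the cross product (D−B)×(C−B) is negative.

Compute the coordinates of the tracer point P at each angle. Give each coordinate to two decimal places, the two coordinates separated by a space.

A=(0,0), D=(10.00,0)
θ=13°: B = A + 2.00·(cos13°, sin13°) = (1.9487, 0.4499)
θ=13°: |BD| = 8.0638
θ=13°: circle(B,8.00) ∩ circle(D,9.00): a=2.9778, h=7.4251
θ=13°:   candidates: C₊=(5.3362,7.6973) cross=59.875; C₋=(4.5077,-7.1298) cross=-59.875
θ=13°:   branch - wants cross < 0 → take C=(4.5077,-7.1298) (cross=-59.875)
θ=13°: ex = (C−B)/|BC| = (0.3199,-0.9475); ey = (0.9475,0.3199)
θ=13°: P = B + 2.92·ex + 1.66·ey = (4.4555,-1.7857)
θ=25°: B = A + 2.00·(cos25°, sin25°) = (1.8126, 0.8452)
θ=25°: |BD| = 8.2309
θ=25°: circle(B,8.00) ∩ circle(D,9.00): a=3.0828, h=7.3822
θ=25°:   candidates: C₊=(5.6372,7.8718) cross=60.762; C₋=(4.1210,-6.8145) cross=-60.762
θ=25°:   branch - wants cross < 0 → take C=(4.1210,-6.8145) (cross=-60.762)
θ=25°: ex = (C−B)/|BC| = (0.2885,-0.9575); ey = (0.9575,0.2885)
θ=25°: P = B + 2.92·ex + 1.66·ey = (4.2446,-1.4716)
θ=91°: B = A + 2.00·(cos91°, sin91°) = (-0.0349, 1.9997)
θ=91°: |BD| = 10.2322
θ=91°: circle(B,8.00) ∩ circle(D,9.00): a=4.2854, h=6.7554
θ=91°:   candidates: C₊=(5.4881,7.7873) cross=69.123; C₋=(2.8476,-5.4629) cross=-69.123
θ=91°:   branch - wants cross < 0 → take C=(2.8476,-5.4629) (cross=-69.123)
θ=91°: ex = (C−B)/|BC| = (0.3603,-0.9328); ey = (0.9328,0.3603)
θ=91°: P = B + 2.92·ex + 1.66·ey = (2.5657,-0.1260)
θ=217°: B = A + 2.00·(cos217°, sin217°) = (-1.5973, -1.2036)
θ=217°: |BD| = 11.6596
θ=217°: circle(B,8.00) ∩ circle(D,9.00): a=5.1008, h=6.1630
θ=217°:   candidates: C₊=(2.8400,5.4530) cross=71.858; C₋=(4.1125,-6.8071) cross=-71.858
θ=217°:   branch - wants cross < 0 → take C=(4.1125,-6.8071) (cross=-71.858)
θ=217°: ex = (C−B)/|BC| = (0.7137,-0.7004); ey = (0.7004,0.7137)
θ=217°: P = B + 2.92·ex + 1.66·ey = (1.6495,-2.0641)

θ=13°: 4.46 -1.79
θ=25°: 4.24 -1.47
θ=91°: 2.57 -0.13
θ=217°: 1.65 -2.06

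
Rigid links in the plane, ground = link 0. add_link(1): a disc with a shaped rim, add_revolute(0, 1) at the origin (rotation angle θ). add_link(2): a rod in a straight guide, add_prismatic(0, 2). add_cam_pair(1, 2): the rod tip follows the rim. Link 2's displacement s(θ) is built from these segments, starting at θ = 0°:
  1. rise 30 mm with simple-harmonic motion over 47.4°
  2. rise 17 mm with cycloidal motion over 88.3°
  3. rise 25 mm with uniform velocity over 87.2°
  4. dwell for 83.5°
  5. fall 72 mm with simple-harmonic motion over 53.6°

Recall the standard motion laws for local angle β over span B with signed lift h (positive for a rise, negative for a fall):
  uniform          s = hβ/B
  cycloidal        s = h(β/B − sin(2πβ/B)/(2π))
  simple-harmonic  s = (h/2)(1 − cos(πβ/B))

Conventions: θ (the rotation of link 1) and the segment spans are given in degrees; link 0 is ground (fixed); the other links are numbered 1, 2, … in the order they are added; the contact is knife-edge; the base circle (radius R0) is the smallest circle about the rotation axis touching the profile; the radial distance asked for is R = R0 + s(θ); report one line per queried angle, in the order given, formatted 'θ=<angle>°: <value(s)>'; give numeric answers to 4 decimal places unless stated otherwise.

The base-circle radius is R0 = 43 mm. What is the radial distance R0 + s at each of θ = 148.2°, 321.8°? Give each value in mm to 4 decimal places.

segment 1 (0° to 47.4°, simple-harmonic, h = 30) is passed completely: s = 0.0000 + (30) = 30.0000
segment 2 (47.4° to 135.7°, cycloidal, h = 17) is passed completely: s = 30.0000 + (17) = 47.0000
θ = 148.2° falls in segment 3 (135.7° to 222.9°, uniform, h = 25): β = 148.2 − 135.7 = 12.5°, B = 87.2°; Δs = 25·12.5/87.2 = 3.5837; s = 47.0000 + 3.5837 = 50.5837
segment 3 (135.7° to 222.9°, uniform, h = 25) is passed completely: s = 47.0000 + (25) = 72.0000
segment 4 (222.9° to 306.4°, dwell): s unchanged at 72.0000
θ = 321.8° falls in segment 5 (306.4° to 360°, simple-harmonic, h = -72): β = 321.8 − 306.4 = 15.4°, B = 53.6°; Δs = -72/2·(1 − cos(π·0.2873)) = -13.6961; s = 72.0000 − 13.6961 = 58.3039
θ=148.2°: R = R0 + s = 43 + 50.5837 = 93.5837
θ=321.8°: R = R0 + s = 43 + 58.3039 = 101.3039

θ=148.2°: 93.5837
θ=321.8°: 101.3039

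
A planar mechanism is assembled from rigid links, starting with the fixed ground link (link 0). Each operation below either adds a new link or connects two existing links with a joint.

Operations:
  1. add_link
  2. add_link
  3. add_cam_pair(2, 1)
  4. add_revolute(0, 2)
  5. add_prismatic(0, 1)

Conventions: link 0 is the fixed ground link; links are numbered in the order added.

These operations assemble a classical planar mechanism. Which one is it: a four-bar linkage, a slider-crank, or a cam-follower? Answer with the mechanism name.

links: 3 (incl. ground); joints: 1 revolute, 1 prismatic, 1 higher (cam) pair, forming one closed loop
3 links, revolute + prismatic + higher pair in one loop → cam-follower

cam-follower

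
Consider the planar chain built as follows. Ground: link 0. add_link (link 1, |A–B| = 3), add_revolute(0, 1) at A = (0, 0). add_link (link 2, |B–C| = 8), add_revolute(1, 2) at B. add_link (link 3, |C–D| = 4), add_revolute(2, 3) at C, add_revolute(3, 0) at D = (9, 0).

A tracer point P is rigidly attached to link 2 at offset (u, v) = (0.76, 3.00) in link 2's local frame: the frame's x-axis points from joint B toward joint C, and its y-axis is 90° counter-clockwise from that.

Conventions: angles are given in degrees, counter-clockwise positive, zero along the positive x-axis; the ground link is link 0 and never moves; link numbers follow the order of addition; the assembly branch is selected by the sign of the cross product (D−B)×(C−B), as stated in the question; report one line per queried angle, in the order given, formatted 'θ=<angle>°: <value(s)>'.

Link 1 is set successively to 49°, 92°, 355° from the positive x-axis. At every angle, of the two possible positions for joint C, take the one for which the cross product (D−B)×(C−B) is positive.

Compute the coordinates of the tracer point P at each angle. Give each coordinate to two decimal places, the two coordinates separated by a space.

A=(0,0), D=(9.00,0)
θ=49°: B = A + 3.00·(cos49°, sin49°) = (1.9682, 2.2641)
θ=49°: |BD| = 7.3873
θ=49°: circle(B,8.00) ∩ circle(D,4.00): a=6.9425, h=3.9752
θ=49°:   candidates: C₊=(9.7949,3.9202) cross=29.366; C₋=(7.3582,-3.6475) cross=-29.366
θ=49°:   branch + wants cross > 0 → take C=(9.7949,3.9202) (cross=29.366)
θ=49°: ex = (C−B)/|BC| = (0.9783,0.2070); ey = (-0.2070,0.9783)
θ=49°: P = B + 0.76·ex + 3.00·ey = (2.0907,5.3565)
θ=92°: B = A + 3.00·(cos92°, sin92°) = (-0.1047, 2.9982)
θ=92°: |BD| = 9.5856
θ=92°: circle(B,8.00) ∩ circle(D,4.00): a=7.2966, h=3.2803
θ=92°:   candidates: C₊=(7.8518,3.8317) cross=31.443; C₋=(5.7998,-2.3997) cross=-31.443
θ=92°:   branch + wants cross > 0 → take C=(7.8518,3.8317) (cross=31.443)
θ=92°: ex = (C−B)/|BC| = (0.9946,0.1042); ey = (-0.1042,0.9946)
θ=92°: P = B + 0.76·ex + 3.00·ey = (0.3386,6.0610)
θ=355°: B = A + 3.00·(cos355°, sin355°) = (2.9886, -0.2615)
θ=355°: |BD| = 6.0171
θ=355°: circle(B,8.00) ∩ circle(D,4.00): a=6.9972, h=3.8781
θ=355°:   candidates: C₊=(9.8106,3.9170) cross=23.335; C₋=(10.1477,-3.8318) cross=-23.335
θ=355°:   branch + wants cross > 0 → take C=(9.8106,3.9170) (cross=23.335)
θ=355°: ex = (C−B)/|BC| = (0.8528,0.5223); ey = (-0.5223,0.8528)
θ=355°: P = B + 0.76·ex + 3.00·ey = (2.0698,2.6938)

θ=49°: 2.09 5.36
θ=92°: 0.34 6.06
θ=355°: 2.07 2.69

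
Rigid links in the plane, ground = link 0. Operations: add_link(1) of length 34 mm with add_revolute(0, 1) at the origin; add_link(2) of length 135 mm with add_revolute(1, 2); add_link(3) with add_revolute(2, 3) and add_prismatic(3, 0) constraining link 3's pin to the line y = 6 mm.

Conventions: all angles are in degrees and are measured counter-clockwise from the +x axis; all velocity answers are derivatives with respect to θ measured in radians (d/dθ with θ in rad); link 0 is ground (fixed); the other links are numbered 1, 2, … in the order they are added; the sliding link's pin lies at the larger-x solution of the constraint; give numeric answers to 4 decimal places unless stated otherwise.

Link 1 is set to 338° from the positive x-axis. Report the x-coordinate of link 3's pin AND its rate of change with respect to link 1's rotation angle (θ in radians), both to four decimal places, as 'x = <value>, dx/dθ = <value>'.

geometry: r = 34 mm, L = 135 mm, e = 6 mm
crank pin P = (r cos θ, r sin θ) = (31.524251, -12.736624)
h = r sin θ − e = -12.736624 − 6 = -18.736624
x = r cos θ + √(L² − h²) = 31.524251 + 133.693451 = 165.217702
dx/dθ = −r sin θ − h·r cos θ/√(L² − h²) (θ in radians; h = -18.736624) = 17.154627

x = 165.2177, dx/dθ = 17.1546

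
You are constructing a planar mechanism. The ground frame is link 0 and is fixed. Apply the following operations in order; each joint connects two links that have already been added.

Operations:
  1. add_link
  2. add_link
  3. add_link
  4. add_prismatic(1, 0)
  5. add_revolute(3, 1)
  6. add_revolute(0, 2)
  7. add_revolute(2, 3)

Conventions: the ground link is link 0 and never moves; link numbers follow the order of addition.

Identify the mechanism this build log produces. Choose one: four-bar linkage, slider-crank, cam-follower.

links: 4 (incl. ground); joints: 3 revolute, 1 prismatic, 0 higher (cam) pair, forming one closed loop
4 links, 3 revolutes + 1 prismatic in one loop → slider-crank

slider-crank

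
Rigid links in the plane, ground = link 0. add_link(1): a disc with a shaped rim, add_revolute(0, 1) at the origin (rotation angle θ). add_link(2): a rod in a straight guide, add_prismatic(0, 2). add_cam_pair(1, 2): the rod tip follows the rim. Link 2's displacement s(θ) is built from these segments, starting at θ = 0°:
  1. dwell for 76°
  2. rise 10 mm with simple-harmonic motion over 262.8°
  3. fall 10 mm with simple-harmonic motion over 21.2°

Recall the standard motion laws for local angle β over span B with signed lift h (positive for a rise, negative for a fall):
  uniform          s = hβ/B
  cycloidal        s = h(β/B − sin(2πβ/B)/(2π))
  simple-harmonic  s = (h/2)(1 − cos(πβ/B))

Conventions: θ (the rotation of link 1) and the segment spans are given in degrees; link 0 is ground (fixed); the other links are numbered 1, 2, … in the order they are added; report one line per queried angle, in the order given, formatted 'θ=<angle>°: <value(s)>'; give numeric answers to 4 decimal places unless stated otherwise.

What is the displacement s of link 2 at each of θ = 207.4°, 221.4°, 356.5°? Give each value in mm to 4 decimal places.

segment 1 (0° to 76°, dwell): s unchanged at 0.0000
θ = 207.4° falls in segment 2 (76° to 338.8°, simple-harmonic, h = 10): β = 207.4 − 76 = 131.4°, B = 262.8°; Δs = 10/2·(1 − cos(π·0.5000)) = 5.0000; s = 0.0000 + 5.0000 = 5.0000
θ = 221.4° falls in segment 2 (76° to 338.8°, simple-harmonic, h = 10): β = 221.4 − 76 = 145.4°, B = 262.8°; Δs = 10/2·(1 − cos(π·0.5533)) = 5.8329; s = 0.0000 + 5.8329 = 5.8329
segment 2 (76° to 338.8°, simple-harmonic, h = 10) is passed completely: s = 0.0000 + (10) = 10.0000
θ = 356.5° falls in segment 3 (338.8° to 360°, simple-harmonic, h = -10): β = 356.5 − 338.8 = 17.7°, B = 21.2°; Δs = -10/2·(1 − cos(π·0.8349)) = -9.3424; s = 10.0000 − 9.3424 = 0.6576

θ=207.4°: 5.0000
θ=221.4°: 5.8329
θ=356.5°: 0.6576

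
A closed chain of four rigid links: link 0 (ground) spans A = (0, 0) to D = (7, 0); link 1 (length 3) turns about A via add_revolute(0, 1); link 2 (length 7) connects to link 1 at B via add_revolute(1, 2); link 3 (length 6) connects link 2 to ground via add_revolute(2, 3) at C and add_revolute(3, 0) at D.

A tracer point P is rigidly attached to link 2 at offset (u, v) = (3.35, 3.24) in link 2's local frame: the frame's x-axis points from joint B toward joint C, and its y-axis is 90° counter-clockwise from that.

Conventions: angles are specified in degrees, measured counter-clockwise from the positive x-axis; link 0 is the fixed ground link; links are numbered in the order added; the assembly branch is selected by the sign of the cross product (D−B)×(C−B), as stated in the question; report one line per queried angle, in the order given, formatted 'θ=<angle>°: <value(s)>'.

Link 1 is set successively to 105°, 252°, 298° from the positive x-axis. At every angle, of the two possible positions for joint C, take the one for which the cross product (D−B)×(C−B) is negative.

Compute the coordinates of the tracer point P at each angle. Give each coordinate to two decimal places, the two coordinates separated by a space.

A=(0,0), D=(7.00,0)
θ=105°: B = A + 3.00·(cos105°, sin105°) = (-0.7765, 2.8978)
θ=105°: |BD| = 8.2988
θ=105°: circle(B,7.00) ∩ circle(D,6.00): a=4.9327, h=4.9668
θ=105°:   candidates: C₊=(5.5800,5.8295) cross=41.218; C₋=(2.1114,-3.4788) cross=-41.218
θ=105°:   branch - wants cross < 0 → take C=(2.1114,-3.4788) (cross=-41.218)
θ=105°: ex = (C−B)/|BC| = (0.4126,-0.9109); ey = (0.9109,0.4126)
θ=105°: P = B + 3.35·ex + 3.24·ey = (3.5570,1.1828)
θ=252°: B = A + 3.00·(cos252°, sin252°) = (-0.9271, -2.8532)
θ=252°: |BD| = 8.4249
θ=252°: circle(B,7.00) ∩ circle(D,6.00): a=4.9840, h=4.9153
θ=252°:   candidates: C₊=(2.0978,3.4595) cross=41.411; C₋=(5.4270,-5.7901) cross=-41.411
θ=252°:   branch - wants cross < 0 → take C=(5.4270,-5.7901) (cross=-41.411)
θ=252°: ex = (C−B)/|BC| = (0.9077,-0.4196); ey = (0.4196,0.9077)
θ=252°: P = B + 3.35·ex + 3.24·ey = (3.4732,-1.3177)
θ=298°: B = A + 3.00·(cos298°, sin298°) = (1.4084, -2.6488)
θ=298°: |BD| = 6.1873
θ=298°: circle(B,7.00) ∩ circle(D,6.00): a=4.1442, h=5.6414
θ=298°:   candidates: C₊=(2.7384,4.2236) cross=34.905; C₋=(7.5688,-5.9730) cross=-34.905
θ=298°:   branch - wants cross < 0 → take C=(7.5688,-5.9730) (cross=-34.905)
θ=298°: ex = (C−B)/|BC| = (0.8801,-0.4749); ey = (0.4749,0.8801)
θ=298°: P = B + 3.35·ex + 3.24·ey = (5.8952,-1.3883)

θ=105°: 3.56 1.18
θ=252°: 3.47 -1.32
θ=298°: 5.90 -1.39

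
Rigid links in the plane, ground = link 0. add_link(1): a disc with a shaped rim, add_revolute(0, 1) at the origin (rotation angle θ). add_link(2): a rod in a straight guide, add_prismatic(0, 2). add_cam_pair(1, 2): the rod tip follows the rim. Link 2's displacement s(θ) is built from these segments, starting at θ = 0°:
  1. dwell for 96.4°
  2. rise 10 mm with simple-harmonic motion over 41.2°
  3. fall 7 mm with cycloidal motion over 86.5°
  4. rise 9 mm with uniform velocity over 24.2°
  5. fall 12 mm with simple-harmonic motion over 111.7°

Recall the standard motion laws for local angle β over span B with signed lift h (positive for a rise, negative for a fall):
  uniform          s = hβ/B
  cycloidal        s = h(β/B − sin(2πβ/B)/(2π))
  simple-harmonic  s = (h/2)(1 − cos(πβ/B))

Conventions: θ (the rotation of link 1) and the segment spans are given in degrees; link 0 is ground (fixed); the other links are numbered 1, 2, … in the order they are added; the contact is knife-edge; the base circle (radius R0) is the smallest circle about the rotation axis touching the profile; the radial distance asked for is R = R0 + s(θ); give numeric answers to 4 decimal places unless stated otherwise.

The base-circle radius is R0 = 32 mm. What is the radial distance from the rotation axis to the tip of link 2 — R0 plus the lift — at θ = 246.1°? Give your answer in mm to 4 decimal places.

segment 1 (0° to 96.4°, dwell): s unchanged at 0.0000
segment 2 (96.4° to 137.6°, simple-harmonic, h = 10) is passed completely: s = 0.0000 + (10) = 10.0000
segment 3 (137.6° to 224.1°, cycloidal, h = -7) is passed completely: s = 10.0000 + (-7) = 3.0000
θ = 246.1° falls in segment 4 (224.1° to 248.3°, uniform, h = 9): β = 246.1 − 224.1 = 22°, B = 24.2°; Δs = 9·22/24.2 = 8.1818; s = 3.0000 + 8.1818 = 11.1818
R = R0 + s = 32 + 11.1818 = 43.1818

43.1818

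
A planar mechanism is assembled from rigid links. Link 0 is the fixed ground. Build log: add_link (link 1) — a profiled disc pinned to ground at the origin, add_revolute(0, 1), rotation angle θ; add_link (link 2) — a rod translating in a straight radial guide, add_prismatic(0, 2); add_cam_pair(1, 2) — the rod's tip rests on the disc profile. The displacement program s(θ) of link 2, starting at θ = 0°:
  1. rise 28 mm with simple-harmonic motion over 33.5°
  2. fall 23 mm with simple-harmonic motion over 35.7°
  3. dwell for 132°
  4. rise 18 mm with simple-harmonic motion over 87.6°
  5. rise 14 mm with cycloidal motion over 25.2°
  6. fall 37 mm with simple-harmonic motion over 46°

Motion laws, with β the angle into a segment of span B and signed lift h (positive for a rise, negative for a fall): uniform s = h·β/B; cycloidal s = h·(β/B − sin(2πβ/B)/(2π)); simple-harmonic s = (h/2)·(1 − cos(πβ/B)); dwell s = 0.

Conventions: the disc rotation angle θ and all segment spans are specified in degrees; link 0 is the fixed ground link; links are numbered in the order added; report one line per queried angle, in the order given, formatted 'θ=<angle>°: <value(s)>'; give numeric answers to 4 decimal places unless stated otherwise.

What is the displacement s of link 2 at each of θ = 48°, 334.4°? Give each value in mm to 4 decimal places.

seg 1 [0°–33.5°] simple-harmonic, h=28: full span → s += 28 → s = 28.0000
seg 2 [33.5°–69.2°] simple-harmonic, h=-23: θ=48° here. β=14.5, B=35.7. -23/2·(1 − cos(π·0.4062)) = -8.1587 → s = 19.8413
seg 2 [33.5°–69.2°] simple-harmonic, h=-23: full span → s += -23 → s = 5.0000
seg 3 [69.2°–201.2°] dwell: s stays 5.0000
seg 4 [201.2°–288.8°] simple-harmonic, h=18: full span → s += 18 → s = 23.0000
seg 5 [288.8°–314°] cycloidal, h=14: full span → s += 14 → s = 37.0000
seg 6 [314°–360°] simple-harmonic, h=-37: θ=334.4° here. β=20.4, B=46. -37/2·(1 − cos(π·0.4435)) = -15.2322 → s = 21.7678

θ=48°: 19.8413
θ=334.4°: 21.7678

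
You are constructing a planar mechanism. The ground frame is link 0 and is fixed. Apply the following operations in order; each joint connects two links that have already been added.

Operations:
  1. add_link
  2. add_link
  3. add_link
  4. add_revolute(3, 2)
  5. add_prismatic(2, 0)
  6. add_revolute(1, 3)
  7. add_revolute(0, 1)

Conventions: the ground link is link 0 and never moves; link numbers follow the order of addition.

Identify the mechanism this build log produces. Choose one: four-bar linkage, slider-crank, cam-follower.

links: 4 (incl. ground); joints: 3 revolute, 1 prismatic, 0 higher (cam) pair, forming one closed loop
4 links, 3 revolutes + 1 prismatic in one loop → slider-crank

slider-crank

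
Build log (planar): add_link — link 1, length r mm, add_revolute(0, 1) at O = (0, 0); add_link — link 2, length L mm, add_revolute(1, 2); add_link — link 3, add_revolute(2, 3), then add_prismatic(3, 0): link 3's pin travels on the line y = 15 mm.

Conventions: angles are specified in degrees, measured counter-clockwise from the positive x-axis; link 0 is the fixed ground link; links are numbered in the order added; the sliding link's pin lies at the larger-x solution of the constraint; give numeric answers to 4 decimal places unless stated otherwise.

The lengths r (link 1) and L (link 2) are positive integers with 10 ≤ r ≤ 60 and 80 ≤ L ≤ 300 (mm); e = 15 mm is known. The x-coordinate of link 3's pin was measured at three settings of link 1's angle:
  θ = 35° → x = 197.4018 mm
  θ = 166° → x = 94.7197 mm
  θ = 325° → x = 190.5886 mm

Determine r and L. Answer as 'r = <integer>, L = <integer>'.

constraint per measurement: (x − r cos θ)² + (r sin θ − e)² = L²
subtracting the θ₁ and θ₂ equations cancels the r² and L² terms:
r = (x₁² − x₂²) / (2[(x₁cos θ₁ + e sin θ₁) − (x₂cos θ₂ + e sin θ₂)]) = 58.0000 → r = 58
L² = (x₁ − r cos θ₁)² + (r sin θ₁ − e)² = 22801.0054 → L = 151.0000 → L = 151
check at θ₃=325°: x = 190.5886 (printed 190.5886) ✓

r = 58, L = 151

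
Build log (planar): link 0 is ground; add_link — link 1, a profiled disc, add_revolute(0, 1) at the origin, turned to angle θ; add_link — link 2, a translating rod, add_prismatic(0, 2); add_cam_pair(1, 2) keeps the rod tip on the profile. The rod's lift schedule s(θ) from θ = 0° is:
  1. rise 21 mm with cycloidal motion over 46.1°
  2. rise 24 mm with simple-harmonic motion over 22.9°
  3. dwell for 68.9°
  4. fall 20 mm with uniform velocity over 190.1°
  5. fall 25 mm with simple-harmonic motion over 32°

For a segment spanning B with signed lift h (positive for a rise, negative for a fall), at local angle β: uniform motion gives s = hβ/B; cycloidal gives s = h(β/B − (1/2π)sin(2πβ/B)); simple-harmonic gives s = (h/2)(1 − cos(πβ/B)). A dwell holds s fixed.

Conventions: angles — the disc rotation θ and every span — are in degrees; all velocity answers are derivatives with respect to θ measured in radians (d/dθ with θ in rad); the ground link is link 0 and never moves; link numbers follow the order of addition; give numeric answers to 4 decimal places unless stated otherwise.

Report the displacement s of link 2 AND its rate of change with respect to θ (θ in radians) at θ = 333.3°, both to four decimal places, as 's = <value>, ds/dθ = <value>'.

seg 1 [0°–46.1°] cycloidal, h=21: full span → s += 21 → s = 21.0000
seg 2 [46.1°–69°] simple-harmonic, h=24: full span → s += 24 → s = 45.0000
seg 3 [69°–137.9°] dwell: s stays 45.0000
seg 4 [137.9°–328°] uniform, h=-20: full span → s += -20 → s = 25.0000
seg 5 [328°–360°] simple-harmonic, h=-25: θ=333.3° here. β=5.3, B=32. -25/2·(1 − cos(π·0.1656)) = -1.6543 → s = 23.3457
velocity in seg [328°–360°] (simple-harmonic), θ in radians: β = 5.3° = 0.0925 rad, B = 32° = 0.5585 rad; ds/dθ = (πh/(2B)) sin(πβ/B) = (π·(-25)/(2·0.5585)) sin(π·0.1656) = -34.956792 mm/rad

s = 23.3457, ds/dθ = -34.9568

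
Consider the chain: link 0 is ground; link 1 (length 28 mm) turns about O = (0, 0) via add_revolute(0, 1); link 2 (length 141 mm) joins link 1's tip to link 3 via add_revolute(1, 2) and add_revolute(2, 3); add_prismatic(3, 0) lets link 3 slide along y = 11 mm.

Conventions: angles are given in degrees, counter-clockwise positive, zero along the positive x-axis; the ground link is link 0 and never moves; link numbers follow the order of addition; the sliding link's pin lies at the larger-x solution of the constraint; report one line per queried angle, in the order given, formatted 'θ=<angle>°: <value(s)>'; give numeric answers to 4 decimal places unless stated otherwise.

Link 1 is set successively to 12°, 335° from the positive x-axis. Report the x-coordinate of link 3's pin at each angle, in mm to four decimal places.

geometry: r = 28 mm, L = 141 mm, e = 11 mm
θ=12°: crank pin P = (r cos θ, r sin θ) = (27.388133, 5.821527)
θ=12°: h = r sin θ − e = 5.821527 − 11 = -5.178473
θ=12°: x = r cos θ + √(L² − h²) = 27.388133 + 140.904874 = 168.293006
θ=335°: crank pin P = (r cos θ, r sin θ) = (25.376618, -11.833311)
θ=335°: h = r sin θ − e = -11.833311 − 11 = -22.833311
θ=335°: x = r cos θ + √(L² − h²) = 25.376618 + 139.138923 = 164.515541

θ=12°: 168.2930
θ=335°: 164.5155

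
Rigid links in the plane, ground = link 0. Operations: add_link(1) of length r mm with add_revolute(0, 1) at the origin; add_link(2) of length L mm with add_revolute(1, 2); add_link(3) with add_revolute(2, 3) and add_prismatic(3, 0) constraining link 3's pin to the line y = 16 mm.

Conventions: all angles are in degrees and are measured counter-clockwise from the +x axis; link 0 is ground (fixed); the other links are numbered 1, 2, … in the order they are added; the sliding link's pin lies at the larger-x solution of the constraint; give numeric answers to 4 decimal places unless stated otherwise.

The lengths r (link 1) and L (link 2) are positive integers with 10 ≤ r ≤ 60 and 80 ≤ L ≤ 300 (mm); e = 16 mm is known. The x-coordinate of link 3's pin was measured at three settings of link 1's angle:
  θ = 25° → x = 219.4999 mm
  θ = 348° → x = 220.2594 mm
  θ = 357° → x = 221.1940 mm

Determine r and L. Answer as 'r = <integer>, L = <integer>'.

constraint per measurement: (x − r cos θ)² + (r sin θ − e)² = L²
subtracting the θ₁ and θ₂ equations cancels the r² and L² terms:
r = (x₁² − x₂²) / (2[(x₁cos θ₁ + e sin θ₁) − (x₂cos θ₂ + e sin θ₂)]) = 25.9991 → r = 26
L² = (x₁ − r cos θ₁)² + (r sin θ₁ − e)² = 38415.9953 → L = 196.0000 → L = 196
check at θ₃=357°: x = 221.1940 (printed 221.1940) ✓

r = 26, L = 196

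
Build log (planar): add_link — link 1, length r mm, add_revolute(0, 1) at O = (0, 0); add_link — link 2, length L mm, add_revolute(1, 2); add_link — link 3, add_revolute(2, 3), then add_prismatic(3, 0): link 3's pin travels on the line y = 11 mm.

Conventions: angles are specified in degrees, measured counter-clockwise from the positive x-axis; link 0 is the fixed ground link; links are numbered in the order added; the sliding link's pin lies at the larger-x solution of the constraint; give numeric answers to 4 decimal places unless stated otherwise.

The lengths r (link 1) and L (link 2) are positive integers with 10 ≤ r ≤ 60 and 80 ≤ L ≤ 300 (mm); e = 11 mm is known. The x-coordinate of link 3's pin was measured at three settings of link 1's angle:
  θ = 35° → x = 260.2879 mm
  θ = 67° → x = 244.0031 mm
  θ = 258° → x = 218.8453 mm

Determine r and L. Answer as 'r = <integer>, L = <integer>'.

constraint per measurement: (x − r cos θ)² + (r sin θ − e)² = L²
subtracting the θ₁ and θ₂ equations cancels the r² and L² terms:
r = (x₁² − x₂²) / (2[(x₁cos θ₁ + e sin θ₁) − (x₂cos θ₂ + e sin θ₂)]) = 36.0000 → r = 36
L² = (x₁ − r cos θ₁)² + (r sin θ₁ − e)² = 53361.0120 → L = 231.0000 → L = 231
check at θ₃=258°: x = 218.8453 (printed 218.8453) ✓

r = 36, L = 231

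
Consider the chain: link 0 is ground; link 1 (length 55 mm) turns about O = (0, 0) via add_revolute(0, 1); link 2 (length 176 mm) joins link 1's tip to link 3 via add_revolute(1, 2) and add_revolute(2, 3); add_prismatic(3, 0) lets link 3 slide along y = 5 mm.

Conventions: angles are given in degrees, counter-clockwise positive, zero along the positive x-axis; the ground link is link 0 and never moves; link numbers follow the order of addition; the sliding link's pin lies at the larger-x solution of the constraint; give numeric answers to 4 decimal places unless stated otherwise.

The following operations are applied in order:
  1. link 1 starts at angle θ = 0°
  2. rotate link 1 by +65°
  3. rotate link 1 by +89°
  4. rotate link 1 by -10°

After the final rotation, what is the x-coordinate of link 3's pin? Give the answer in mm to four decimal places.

geometry: r = 55 mm, L = 176 mm, e = 5 mm; θ starts at 0°
rotate link 1 by +65°: θ ← 0° +65° = 65°
rotate link 1 by +89°: θ ← 65° +89° = 154°
rotate link 1 by -10°: θ ← 154° -10° = 144°
crank pin P = (r cos θ, r sin θ) = (-44.495935, 32.328189)
h = r sin θ − e = 32.328189 − 5 = 27.328189
x = r cos θ + √(L² − h²) = -44.495935 + 173.865379 = 129.369445

129.3694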